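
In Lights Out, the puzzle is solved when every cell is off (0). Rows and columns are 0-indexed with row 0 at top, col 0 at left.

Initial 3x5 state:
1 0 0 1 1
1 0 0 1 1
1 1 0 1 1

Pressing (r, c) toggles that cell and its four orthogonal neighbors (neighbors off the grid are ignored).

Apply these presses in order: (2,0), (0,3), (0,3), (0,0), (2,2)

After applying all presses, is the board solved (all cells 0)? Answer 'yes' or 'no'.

After press 1 at (2,0):
1 0 0 1 1
0 0 0 1 1
0 0 0 1 1

After press 2 at (0,3):
1 0 1 0 0
0 0 0 0 1
0 0 0 1 1

After press 3 at (0,3):
1 0 0 1 1
0 0 0 1 1
0 0 0 1 1

After press 4 at (0,0):
0 1 0 1 1
1 0 0 1 1
0 0 0 1 1

After press 5 at (2,2):
0 1 0 1 1
1 0 1 1 1
0 1 1 0 1

Lights still on: 10

Answer: no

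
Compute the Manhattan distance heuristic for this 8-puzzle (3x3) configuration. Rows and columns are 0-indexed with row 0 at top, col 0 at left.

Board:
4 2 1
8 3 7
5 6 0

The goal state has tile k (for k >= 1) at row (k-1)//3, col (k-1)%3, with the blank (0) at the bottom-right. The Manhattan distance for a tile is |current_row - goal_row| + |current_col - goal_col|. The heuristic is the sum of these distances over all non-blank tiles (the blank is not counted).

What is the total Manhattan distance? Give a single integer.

Answer: 14

Derivation:
Tile 4: at (0,0), goal (1,0), distance |0-1|+|0-0| = 1
Tile 2: at (0,1), goal (0,1), distance |0-0|+|1-1| = 0
Tile 1: at (0,2), goal (0,0), distance |0-0|+|2-0| = 2
Tile 8: at (1,0), goal (2,1), distance |1-2|+|0-1| = 2
Tile 3: at (1,1), goal (0,2), distance |1-0|+|1-2| = 2
Tile 7: at (1,2), goal (2,0), distance |1-2|+|2-0| = 3
Tile 5: at (2,0), goal (1,1), distance |2-1|+|0-1| = 2
Tile 6: at (2,1), goal (1,2), distance |2-1|+|1-2| = 2
Sum: 1 + 0 + 2 + 2 + 2 + 3 + 2 + 2 = 14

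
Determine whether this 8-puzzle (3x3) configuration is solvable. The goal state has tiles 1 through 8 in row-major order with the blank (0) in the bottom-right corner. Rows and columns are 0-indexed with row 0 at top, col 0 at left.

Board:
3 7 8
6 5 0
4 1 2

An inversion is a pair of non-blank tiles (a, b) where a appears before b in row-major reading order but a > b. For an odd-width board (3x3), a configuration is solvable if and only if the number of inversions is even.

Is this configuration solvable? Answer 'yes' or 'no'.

Inversions (pairs i<j in row-major order where tile[i] > tile[j] > 0): 21
21 is odd, so the puzzle is not solvable.

Answer: no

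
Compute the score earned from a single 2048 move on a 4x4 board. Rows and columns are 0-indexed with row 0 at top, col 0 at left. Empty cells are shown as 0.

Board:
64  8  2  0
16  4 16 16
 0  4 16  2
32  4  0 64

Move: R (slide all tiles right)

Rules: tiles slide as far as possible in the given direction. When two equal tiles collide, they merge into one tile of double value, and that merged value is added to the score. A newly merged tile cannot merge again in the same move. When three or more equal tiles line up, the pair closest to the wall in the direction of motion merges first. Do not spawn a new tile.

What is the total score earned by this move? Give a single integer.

Slide right:
row 0: [64, 8, 2, 0] -> [0, 64, 8, 2]  score +0 (running 0)
row 1: [16, 4, 16, 16] -> [0, 16, 4, 32]  score +32 (running 32)
row 2: [0, 4, 16, 2] -> [0, 4, 16, 2]  score +0 (running 32)
row 3: [32, 4, 0, 64] -> [0, 32, 4, 64]  score +0 (running 32)
Board after move:
 0 64  8  2
 0 16  4 32
 0  4 16  2
 0 32  4 64

Answer: 32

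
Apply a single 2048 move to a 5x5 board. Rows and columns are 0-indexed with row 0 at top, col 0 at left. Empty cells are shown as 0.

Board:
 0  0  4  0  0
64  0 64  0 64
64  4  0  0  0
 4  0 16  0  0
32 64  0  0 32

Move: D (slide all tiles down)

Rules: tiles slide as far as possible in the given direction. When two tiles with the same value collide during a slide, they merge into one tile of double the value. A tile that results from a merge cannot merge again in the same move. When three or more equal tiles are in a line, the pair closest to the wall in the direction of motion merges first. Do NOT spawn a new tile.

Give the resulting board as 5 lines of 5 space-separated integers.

Slide down:
col 0: [0, 64, 64, 4, 32] -> [0, 0, 128, 4, 32]
col 1: [0, 0, 4, 0, 64] -> [0, 0, 0, 4, 64]
col 2: [4, 64, 0, 16, 0] -> [0, 0, 4, 64, 16]
col 3: [0, 0, 0, 0, 0] -> [0, 0, 0, 0, 0]
col 4: [0, 64, 0, 0, 32] -> [0, 0, 0, 64, 32]

Answer:   0   0   0   0   0
  0   0   0   0   0
128   0   4   0   0
  4   4  64   0  64
 32  64  16   0  32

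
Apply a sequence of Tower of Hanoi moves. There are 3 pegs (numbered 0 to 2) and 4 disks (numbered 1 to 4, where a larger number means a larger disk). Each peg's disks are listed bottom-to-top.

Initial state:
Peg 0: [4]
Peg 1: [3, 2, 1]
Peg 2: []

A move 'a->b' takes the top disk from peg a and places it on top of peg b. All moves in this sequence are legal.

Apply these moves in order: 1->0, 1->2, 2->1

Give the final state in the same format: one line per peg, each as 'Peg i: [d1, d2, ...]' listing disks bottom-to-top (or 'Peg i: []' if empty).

Answer: Peg 0: [4, 1]
Peg 1: [3, 2]
Peg 2: []

Derivation:
After move 1 (1->0):
Peg 0: [4, 1]
Peg 1: [3, 2]
Peg 2: []

After move 2 (1->2):
Peg 0: [4, 1]
Peg 1: [3]
Peg 2: [2]

After move 3 (2->1):
Peg 0: [4, 1]
Peg 1: [3, 2]
Peg 2: []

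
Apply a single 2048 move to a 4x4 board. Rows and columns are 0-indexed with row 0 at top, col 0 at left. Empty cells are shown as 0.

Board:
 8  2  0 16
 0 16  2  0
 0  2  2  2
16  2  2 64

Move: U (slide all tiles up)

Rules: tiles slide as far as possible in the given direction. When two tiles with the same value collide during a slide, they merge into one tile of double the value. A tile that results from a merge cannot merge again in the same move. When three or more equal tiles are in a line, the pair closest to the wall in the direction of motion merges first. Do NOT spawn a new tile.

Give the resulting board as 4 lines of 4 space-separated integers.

Answer:  8  2  4 16
16 16  2  2
 0  4  0 64
 0  0  0  0

Derivation:
Slide up:
col 0: [8, 0, 0, 16] -> [8, 16, 0, 0]
col 1: [2, 16, 2, 2] -> [2, 16, 4, 0]
col 2: [0, 2, 2, 2] -> [4, 2, 0, 0]
col 3: [16, 0, 2, 64] -> [16, 2, 64, 0]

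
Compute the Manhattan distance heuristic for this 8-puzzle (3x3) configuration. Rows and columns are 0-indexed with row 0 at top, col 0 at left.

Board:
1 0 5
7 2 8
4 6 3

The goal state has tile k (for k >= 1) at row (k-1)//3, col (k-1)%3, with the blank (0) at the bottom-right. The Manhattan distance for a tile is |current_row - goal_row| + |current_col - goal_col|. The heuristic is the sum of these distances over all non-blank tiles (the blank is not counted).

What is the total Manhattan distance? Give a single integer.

Answer: 11

Derivation:
Tile 1: (0,0)->(0,0) = 0
Tile 5: (0,2)->(1,1) = 2
Tile 7: (1,0)->(2,0) = 1
Tile 2: (1,1)->(0,1) = 1
Tile 8: (1,2)->(2,1) = 2
Tile 4: (2,0)->(1,0) = 1
Tile 6: (2,1)->(1,2) = 2
Tile 3: (2,2)->(0,2) = 2
Sum: 0 + 2 + 1 + 1 + 2 + 1 + 2 + 2 = 11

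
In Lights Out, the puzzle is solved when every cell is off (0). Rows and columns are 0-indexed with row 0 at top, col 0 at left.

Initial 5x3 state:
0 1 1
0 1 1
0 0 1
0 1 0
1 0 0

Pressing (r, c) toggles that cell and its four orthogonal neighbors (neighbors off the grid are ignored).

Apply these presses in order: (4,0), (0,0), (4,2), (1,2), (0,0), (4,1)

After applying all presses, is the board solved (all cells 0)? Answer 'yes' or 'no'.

After press 1 at (4,0):
0 1 1
0 1 1
0 0 1
1 1 0
0 1 0

After press 2 at (0,0):
1 0 1
1 1 1
0 0 1
1 1 0
0 1 0

After press 3 at (4,2):
1 0 1
1 1 1
0 0 1
1 1 1
0 0 1

After press 4 at (1,2):
1 0 0
1 0 0
0 0 0
1 1 1
0 0 1

After press 5 at (0,0):
0 1 0
0 0 0
0 0 0
1 1 1
0 0 1

After press 6 at (4,1):
0 1 0
0 0 0
0 0 0
1 0 1
1 1 0

Lights still on: 5

Answer: no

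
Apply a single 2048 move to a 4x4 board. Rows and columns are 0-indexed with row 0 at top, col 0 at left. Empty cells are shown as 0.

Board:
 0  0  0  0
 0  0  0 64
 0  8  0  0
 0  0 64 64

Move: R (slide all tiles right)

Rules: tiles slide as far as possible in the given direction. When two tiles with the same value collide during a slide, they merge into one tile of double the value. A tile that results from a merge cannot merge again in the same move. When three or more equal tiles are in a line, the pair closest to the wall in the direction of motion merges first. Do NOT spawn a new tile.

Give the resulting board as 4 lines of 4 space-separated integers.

Answer:   0   0   0   0
  0   0   0  64
  0   0   0   8
  0   0   0 128

Derivation:
Slide right:
row 0: [0, 0, 0, 0] -> [0, 0, 0, 0]
row 1: [0, 0, 0, 64] -> [0, 0, 0, 64]
row 2: [0, 8, 0, 0] -> [0, 0, 0, 8]
row 3: [0, 0, 64, 64] -> [0, 0, 0, 128]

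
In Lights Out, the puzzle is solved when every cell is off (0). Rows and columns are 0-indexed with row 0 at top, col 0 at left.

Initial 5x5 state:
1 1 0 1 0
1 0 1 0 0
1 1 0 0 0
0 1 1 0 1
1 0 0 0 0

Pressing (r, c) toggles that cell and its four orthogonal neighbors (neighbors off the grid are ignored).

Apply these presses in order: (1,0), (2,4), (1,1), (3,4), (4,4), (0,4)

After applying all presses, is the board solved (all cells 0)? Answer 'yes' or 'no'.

After press 1 at (1,0):
0 1 0 1 0
0 1 1 0 0
0 1 0 0 0
0 1 1 0 1
1 0 0 0 0

After press 2 at (2,4):
0 1 0 1 0
0 1 1 0 1
0 1 0 1 1
0 1 1 0 0
1 0 0 0 0

After press 3 at (1,1):
0 0 0 1 0
1 0 0 0 1
0 0 0 1 1
0 1 1 0 0
1 0 0 0 0

After press 4 at (3,4):
0 0 0 1 0
1 0 0 0 1
0 0 0 1 0
0 1 1 1 1
1 0 0 0 1

After press 5 at (4,4):
0 0 0 1 0
1 0 0 0 1
0 0 0 1 0
0 1 1 1 0
1 0 0 1 0

After press 6 at (0,4):
0 0 0 0 1
1 0 0 0 0
0 0 0 1 0
0 1 1 1 0
1 0 0 1 0

Lights still on: 8

Answer: no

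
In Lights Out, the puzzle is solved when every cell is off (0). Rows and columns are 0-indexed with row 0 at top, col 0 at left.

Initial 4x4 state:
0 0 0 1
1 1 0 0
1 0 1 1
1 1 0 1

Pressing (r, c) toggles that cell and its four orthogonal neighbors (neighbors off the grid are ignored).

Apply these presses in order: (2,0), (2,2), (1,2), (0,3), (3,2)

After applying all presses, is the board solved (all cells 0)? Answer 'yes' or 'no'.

After press 1 at (2,0):
0 0 0 1
0 1 0 0
0 1 1 1
0 1 0 1

After press 2 at (2,2):
0 0 0 1
0 1 1 0
0 0 0 0
0 1 1 1

After press 3 at (1,2):
0 0 1 1
0 0 0 1
0 0 1 0
0 1 1 1

After press 4 at (0,3):
0 0 0 0
0 0 0 0
0 0 1 0
0 1 1 1

After press 5 at (3,2):
0 0 0 0
0 0 0 0
0 0 0 0
0 0 0 0

Lights still on: 0

Answer: yes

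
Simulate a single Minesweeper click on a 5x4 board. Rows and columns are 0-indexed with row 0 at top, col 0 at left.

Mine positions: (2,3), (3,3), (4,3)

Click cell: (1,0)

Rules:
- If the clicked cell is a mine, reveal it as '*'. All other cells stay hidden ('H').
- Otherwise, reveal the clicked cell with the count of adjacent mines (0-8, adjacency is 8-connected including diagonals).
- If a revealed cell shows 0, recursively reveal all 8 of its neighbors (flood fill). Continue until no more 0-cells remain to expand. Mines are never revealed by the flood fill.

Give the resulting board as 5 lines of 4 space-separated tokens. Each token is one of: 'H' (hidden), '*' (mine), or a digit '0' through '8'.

0 0 0 0
0 0 1 1
0 0 2 H
0 0 3 H
0 0 2 H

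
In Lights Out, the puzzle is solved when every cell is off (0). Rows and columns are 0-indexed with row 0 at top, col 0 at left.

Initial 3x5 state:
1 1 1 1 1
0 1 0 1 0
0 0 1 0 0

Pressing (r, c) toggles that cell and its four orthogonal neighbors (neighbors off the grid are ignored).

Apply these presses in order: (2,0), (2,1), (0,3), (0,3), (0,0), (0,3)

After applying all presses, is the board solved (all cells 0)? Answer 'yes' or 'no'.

After press 1 at (2,0):
1 1 1 1 1
1 1 0 1 0
1 1 1 0 0

After press 2 at (2,1):
1 1 1 1 1
1 0 0 1 0
0 0 0 0 0

After press 3 at (0,3):
1 1 0 0 0
1 0 0 0 0
0 0 0 0 0

After press 4 at (0,3):
1 1 1 1 1
1 0 0 1 0
0 0 0 0 0

After press 5 at (0,0):
0 0 1 1 1
0 0 0 1 0
0 0 0 0 0

After press 6 at (0,3):
0 0 0 0 0
0 0 0 0 0
0 0 0 0 0

Lights still on: 0

Answer: yes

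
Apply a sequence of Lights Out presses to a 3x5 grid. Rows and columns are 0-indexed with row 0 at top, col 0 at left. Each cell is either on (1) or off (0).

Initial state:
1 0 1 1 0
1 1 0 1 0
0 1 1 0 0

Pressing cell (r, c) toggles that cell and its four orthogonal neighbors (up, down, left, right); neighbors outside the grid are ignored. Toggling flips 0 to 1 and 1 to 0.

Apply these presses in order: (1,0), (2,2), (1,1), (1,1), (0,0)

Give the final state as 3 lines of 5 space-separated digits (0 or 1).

Answer: 1 1 1 1 0
1 0 1 1 0
1 0 0 1 0

Derivation:
After press 1 at (1,0):
0 0 1 1 0
0 0 0 1 0
1 1 1 0 0

After press 2 at (2,2):
0 0 1 1 0
0 0 1 1 0
1 0 0 1 0

After press 3 at (1,1):
0 1 1 1 0
1 1 0 1 0
1 1 0 1 0

After press 4 at (1,1):
0 0 1 1 0
0 0 1 1 0
1 0 0 1 0

After press 5 at (0,0):
1 1 1 1 0
1 0 1 1 0
1 0 0 1 0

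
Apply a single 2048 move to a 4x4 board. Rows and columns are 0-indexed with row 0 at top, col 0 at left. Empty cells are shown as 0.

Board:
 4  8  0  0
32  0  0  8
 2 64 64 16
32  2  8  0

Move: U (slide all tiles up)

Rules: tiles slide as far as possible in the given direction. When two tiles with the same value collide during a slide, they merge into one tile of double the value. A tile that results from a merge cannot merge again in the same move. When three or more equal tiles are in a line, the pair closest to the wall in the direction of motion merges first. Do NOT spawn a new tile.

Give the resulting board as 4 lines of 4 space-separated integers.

Answer:  4  8 64  8
32 64  8 16
 2  2  0  0
32  0  0  0

Derivation:
Slide up:
col 0: [4, 32, 2, 32] -> [4, 32, 2, 32]
col 1: [8, 0, 64, 2] -> [8, 64, 2, 0]
col 2: [0, 0, 64, 8] -> [64, 8, 0, 0]
col 3: [0, 8, 16, 0] -> [8, 16, 0, 0]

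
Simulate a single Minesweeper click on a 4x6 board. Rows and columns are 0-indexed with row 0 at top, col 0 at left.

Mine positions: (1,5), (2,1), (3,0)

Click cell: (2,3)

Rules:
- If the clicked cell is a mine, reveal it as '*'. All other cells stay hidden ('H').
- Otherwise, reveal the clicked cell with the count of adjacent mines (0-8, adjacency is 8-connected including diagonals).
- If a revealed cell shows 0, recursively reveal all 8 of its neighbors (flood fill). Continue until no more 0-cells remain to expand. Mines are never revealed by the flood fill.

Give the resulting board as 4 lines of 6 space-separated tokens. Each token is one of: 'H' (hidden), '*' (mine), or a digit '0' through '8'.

0 0 0 0 1 H
1 1 1 0 1 H
H H 1 0 1 1
H H 1 0 0 0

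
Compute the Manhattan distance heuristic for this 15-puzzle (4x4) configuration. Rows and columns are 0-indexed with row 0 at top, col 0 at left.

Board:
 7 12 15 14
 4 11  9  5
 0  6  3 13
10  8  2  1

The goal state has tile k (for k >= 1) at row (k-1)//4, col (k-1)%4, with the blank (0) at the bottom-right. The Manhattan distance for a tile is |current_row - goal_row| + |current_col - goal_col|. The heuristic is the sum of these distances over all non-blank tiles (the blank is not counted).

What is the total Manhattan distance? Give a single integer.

Tile 7: (0,0)->(1,2) = 3
Tile 12: (0,1)->(2,3) = 4
Tile 15: (0,2)->(3,2) = 3
Tile 14: (0,3)->(3,1) = 5
Tile 4: (1,0)->(0,3) = 4
Tile 11: (1,1)->(2,2) = 2
Tile 9: (1,2)->(2,0) = 3
Tile 5: (1,3)->(1,0) = 3
Tile 6: (2,1)->(1,1) = 1
Tile 3: (2,2)->(0,2) = 2
Tile 13: (2,3)->(3,0) = 4
Tile 10: (3,0)->(2,1) = 2
Tile 8: (3,1)->(1,3) = 4
Tile 2: (3,2)->(0,1) = 4
Tile 1: (3,3)->(0,0) = 6
Sum: 3 + 4 + 3 + 5 + 4 + 2 + 3 + 3 + 1 + 2 + 4 + 2 + 4 + 4 + 6 = 50

Answer: 50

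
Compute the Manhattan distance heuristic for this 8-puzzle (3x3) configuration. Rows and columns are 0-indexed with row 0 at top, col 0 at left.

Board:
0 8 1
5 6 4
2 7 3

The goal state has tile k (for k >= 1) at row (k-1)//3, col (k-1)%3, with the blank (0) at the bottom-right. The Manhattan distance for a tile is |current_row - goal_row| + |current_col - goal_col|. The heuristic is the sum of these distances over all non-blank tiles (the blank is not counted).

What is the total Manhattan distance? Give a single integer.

Tile 8: at (0,1), goal (2,1), distance |0-2|+|1-1| = 2
Tile 1: at (0,2), goal (0,0), distance |0-0|+|2-0| = 2
Tile 5: at (1,0), goal (1,1), distance |1-1|+|0-1| = 1
Tile 6: at (1,1), goal (1,2), distance |1-1|+|1-2| = 1
Tile 4: at (1,2), goal (1,0), distance |1-1|+|2-0| = 2
Tile 2: at (2,0), goal (0,1), distance |2-0|+|0-1| = 3
Tile 7: at (2,1), goal (2,0), distance |2-2|+|1-0| = 1
Tile 3: at (2,2), goal (0,2), distance |2-0|+|2-2| = 2
Sum: 2 + 2 + 1 + 1 + 2 + 3 + 1 + 2 = 14

Answer: 14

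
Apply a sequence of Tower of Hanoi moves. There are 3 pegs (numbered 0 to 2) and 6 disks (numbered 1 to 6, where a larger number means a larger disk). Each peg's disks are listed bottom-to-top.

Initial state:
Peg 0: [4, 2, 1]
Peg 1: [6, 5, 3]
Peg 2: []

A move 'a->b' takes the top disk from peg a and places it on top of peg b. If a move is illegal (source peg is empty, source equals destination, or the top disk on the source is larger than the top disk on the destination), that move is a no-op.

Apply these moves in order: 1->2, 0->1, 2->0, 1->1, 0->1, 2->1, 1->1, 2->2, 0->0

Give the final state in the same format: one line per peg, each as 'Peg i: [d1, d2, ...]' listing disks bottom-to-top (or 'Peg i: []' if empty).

After move 1 (1->2):
Peg 0: [4, 2, 1]
Peg 1: [6, 5]
Peg 2: [3]

After move 2 (0->1):
Peg 0: [4, 2]
Peg 1: [6, 5, 1]
Peg 2: [3]

After move 3 (2->0):
Peg 0: [4, 2]
Peg 1: [6, 5, 1]
Peg 2: [3]

After move 4 (1->1):
Peg 0: [4, 2]
Peg 1: [6, 5, 1]
Peg 2: [3]

After move 5 (0->1):
Peg 0: [4, 2]
Peg 1: [6, 5, 1]
Peg 2: [3]

After move 6 (2->1):
Peg 0: [4, 2]
Peg 1: [6, 5, 1]
Peg 2: [3]

After move 7 (1->1):
Peg 0: [4, 2]
Peg 1: [6, 5, 1]
Peg 2: [3]

After move 8 (2->2):
Peg 0: [4, 2]
Peg 1: [6, 5, 1]
Peg 2: [3]

After move 9 (0->0):
Peg 0: [4, 2]
Peg 1: [6, 5, 1]
Peg 2: [3]

Answer: Peg 0: [4, 2]
Peg 1: [6, 5, 1]
Peg 2: [3]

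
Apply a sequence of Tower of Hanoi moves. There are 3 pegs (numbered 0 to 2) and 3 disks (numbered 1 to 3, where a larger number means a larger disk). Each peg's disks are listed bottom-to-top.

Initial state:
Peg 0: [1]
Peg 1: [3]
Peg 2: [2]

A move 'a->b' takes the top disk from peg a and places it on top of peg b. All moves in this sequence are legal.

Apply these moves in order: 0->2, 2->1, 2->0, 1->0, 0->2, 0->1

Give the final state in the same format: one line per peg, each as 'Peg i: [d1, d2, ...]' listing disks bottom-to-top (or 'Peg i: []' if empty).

After move 1 (0->2):
Peg 0: []
Peg 1: [3]
Peg 2: [2, 1]

After move 2 (2->1):
Peg 0: []
Peg 1: [3, 1]
Peg 2: [2]

After move 3 (2->0):
Peg 0: [2]
Peg 1: [3, 1]
Peg 2: []

After move 4 (1->0):
Peg 0: [2, 1]
Peg 1: [3]
Peg 2: []

After move 5 (0->2):
Peg 0: [2]
Peg 1: [3]
Peg 2: [1]

After move 6 (0->1):
Peg 0: []
Peg 1: [3, 2]
Peg 2: [1]

Answer: Peg 0: []
Peg 1: [3, 2]
Peg 2: [1]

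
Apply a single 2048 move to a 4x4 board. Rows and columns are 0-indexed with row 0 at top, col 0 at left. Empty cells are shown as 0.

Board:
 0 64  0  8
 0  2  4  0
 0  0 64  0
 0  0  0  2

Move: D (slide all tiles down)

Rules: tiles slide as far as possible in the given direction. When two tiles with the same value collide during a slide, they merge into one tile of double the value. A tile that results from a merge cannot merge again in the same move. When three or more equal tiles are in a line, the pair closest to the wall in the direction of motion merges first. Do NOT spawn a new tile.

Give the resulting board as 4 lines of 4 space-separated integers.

Answer:  0  0  0  0
 0  0  0  0
 0 64  4  8
 0  2 64  2

Derivation:
Slide down:
col 0: [0, 0, 0, 0] -> [0, 0, 0, 0]
col 1: [64, 2, 0, 0] -> [0, 0, 64, 2]
col 2: [0, 4, 64, 0] -> [0, 0, 4, 64]
col 3: [8, 0, 0, 2] -> [0, 0, 8, 2]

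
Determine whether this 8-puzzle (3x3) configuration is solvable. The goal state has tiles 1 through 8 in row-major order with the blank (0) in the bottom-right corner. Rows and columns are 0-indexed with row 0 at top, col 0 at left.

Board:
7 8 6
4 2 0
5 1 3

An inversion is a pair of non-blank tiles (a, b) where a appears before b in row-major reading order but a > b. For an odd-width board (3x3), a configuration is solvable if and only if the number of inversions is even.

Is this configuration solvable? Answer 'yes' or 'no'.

Inversions (pairs i<j in row-major order where tile[i] > tile[j] > 0): 23
23 is odd, so the puzzle is not solvable.

Answer: no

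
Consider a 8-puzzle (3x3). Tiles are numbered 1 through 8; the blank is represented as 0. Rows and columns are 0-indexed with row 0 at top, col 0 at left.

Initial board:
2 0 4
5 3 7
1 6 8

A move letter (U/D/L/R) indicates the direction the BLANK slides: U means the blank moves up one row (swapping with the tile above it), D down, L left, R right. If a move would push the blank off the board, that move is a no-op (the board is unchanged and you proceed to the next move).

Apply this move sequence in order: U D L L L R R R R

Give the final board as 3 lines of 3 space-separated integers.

After move 1 (U):
2 0 4
5 3 7
1 6 8

After move 2 (D):
2 3 4
5 0 7
1 6 8

After move 3 (L):
2 3 4
0 5 7
1 6 8

After move 4 (L):
2 3 4
0 5 7
1 6 8

After move 5 (L):
2 3 4
0 5 7
1 6 8

After move 6 (R):
2 3 4
5 0 7
1 6 8

After move 7 (R):
2 3 4
5 7 0
1 6 8

After move 8 (R):
2 3 4
5 7 0
1 6 8

After move 9 (R):
2 3 4
5 7 0
1 6 8

Answer: 2 3 4
5 7 0
1 6 8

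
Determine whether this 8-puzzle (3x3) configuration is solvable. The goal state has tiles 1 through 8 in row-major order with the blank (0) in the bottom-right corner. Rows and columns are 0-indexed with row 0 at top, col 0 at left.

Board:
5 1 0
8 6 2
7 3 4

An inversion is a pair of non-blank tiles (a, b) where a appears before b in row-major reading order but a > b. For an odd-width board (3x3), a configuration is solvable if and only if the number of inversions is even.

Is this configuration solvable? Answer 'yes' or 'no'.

Inversions (pairs i<j in row-major order where tile[i] > tile[j] > 0): 14
14 is even, so the puzzle is solvable.

Answer: yes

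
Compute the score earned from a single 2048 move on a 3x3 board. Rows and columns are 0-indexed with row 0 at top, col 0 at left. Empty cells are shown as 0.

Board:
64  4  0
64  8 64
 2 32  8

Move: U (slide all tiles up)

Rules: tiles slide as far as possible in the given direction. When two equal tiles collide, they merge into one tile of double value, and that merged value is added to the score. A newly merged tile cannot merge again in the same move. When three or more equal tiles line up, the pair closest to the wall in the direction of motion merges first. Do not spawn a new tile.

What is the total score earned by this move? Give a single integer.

Slide up:
col 0: [64, 64, 2] -> [128, 2, 0]  score +128 (running 128)
col 1: [4, 8, 32] -> [4, 8, 32]  score +0 (running 128)
col 2: [0, 64, 8] -> [64, 8, 0]  score +0 (running 128)
Board after move:
128   4  64
  2   8   8
  0  32   0

Answer: 128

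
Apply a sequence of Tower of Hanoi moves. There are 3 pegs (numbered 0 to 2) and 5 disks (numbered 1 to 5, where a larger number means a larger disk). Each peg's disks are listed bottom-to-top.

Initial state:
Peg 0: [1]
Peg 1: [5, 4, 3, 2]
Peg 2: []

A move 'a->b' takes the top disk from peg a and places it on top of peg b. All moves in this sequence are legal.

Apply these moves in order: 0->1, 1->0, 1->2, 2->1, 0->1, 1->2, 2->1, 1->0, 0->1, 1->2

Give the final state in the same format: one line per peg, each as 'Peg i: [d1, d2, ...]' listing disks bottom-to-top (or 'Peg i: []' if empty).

Answer: Peg 0: []
Peg 1: [5, 4, 3, 2]
Peg 2: [1]

Derivation:
After move 1 (0->1):
Peg 0: []
Peg 1: [5, 4, 3, 2, 1]
Peg 2: []

After move 2 (1->0):
Peg 0: [1]
Peg 1: [5, 4, 3, 2]
Peg 2: []

After move 3 (1->2):
Peg 0: [1]
Peg 1: [5, 4, 3]
Peg 2: [2]

After move 4 (2->1):
Peg 0: [1]
Peg 1: [5, 4, 3, 2]
Peg 2: []

After move 5 (0->1):
Peg 0: []
Peg 1: [5, 4, 3, 2, 1]
Peg 2: []

After move 6 (1->2):
Peg 0: []
Peg 1: [5, 4, 3, 2]
Peg 2: [1]

After move 7 (2->1):
Peg 0: []
Peg 1: [5, 4, 3, 2, 1]
Peg 2: []

After move 8 (1->0):
Peg 0: [1]
Peg 1: [5, 4, 3, 2]
Peg 2: []

After move 9 (0->1):
Peg 0: []
Peg 1: [5, 4, 3, 2, 1]
Peg 2: []

After move 10 (1->2):
Peg 0: []
Peg 1: [5, 4, 3, 2]
Peg 2: [1]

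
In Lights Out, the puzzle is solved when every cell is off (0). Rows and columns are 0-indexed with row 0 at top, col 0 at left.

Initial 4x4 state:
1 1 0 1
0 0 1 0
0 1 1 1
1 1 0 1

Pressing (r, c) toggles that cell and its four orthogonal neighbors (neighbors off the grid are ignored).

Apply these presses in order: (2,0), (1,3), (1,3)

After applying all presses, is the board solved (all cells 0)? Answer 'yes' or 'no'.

Answer: no

Derivation:
After press 1 at (2,0):
1 1 0 1
1 0 1 0
1 0 1 1
0 1 0 1

After press 2 at (1,3):
1 1 0 0
1 0 0 1
1 0 1 0
0 1 0 1

After press 3 at (1,3):
1 1 0 1
1 0 1 0
1 0 1 1
0 1 0 1

Lights still on: 10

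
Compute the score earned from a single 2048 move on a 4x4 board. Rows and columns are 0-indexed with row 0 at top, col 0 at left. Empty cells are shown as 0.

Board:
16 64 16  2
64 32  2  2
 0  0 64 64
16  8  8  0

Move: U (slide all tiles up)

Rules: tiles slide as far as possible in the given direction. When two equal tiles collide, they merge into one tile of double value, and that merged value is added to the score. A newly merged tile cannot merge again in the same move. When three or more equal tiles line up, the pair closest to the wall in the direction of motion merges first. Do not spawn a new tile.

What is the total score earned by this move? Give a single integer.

Slide up:
col 0: [16, 64, 0, 16] -> [16, 64, 16, 0]  score +0 (running 0)
col 1: [64, 32, 0, 8] -> [64, 32, 8, 0]  score +0 (running 0)
col 2: [16, 2, 64, 8] -> [16, 2, 64, 8]  score +0 (running 0)
col 3: [2, 2, 64, 0] -> [4, 64, 0, 0]  score +4 (running 4)
Board after move:
16 64 16  4
64 32  2 64
16  8 64  0
 0  0  8  0

Answer: 4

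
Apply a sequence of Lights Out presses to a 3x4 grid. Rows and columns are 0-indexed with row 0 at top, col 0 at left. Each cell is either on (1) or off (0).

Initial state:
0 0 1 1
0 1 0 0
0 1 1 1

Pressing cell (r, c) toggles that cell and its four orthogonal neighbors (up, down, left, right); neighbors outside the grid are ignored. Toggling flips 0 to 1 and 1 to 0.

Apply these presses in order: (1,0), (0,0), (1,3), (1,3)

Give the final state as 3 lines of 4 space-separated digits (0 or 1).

Answer: 0 1 1 1
0 0 0 0
1 1 1 1

Derivation:
After press 1 at (1,0):
1 0 1 1
1 0 0 0
1 1 1 1

After press 2 at (0,0):
0 1 1 1
0 0 0 0
1 1 1 1

After press 3 at (1,3):
0 1 1 0
0 0 1 1
1 1 1 0

After press 4 at (1,3):
0 1 1 1
0 0 0 0
1 1 1 1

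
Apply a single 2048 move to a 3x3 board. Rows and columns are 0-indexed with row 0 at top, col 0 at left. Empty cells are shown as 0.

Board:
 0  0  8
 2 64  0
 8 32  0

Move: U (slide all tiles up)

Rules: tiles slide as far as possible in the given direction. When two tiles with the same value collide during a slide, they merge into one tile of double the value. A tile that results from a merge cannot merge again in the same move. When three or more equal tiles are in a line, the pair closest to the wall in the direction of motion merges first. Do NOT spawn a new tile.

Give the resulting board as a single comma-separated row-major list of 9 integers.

Answer: 2, 64, 8, 8, 32, 0, 0, 0, 0

Derivation:
Slide up:
col 0: [0, 2, 8] -> [2, 8, 0]
col 1: [0, 64, 32] -> [64, 32, 0]
col 2: [8, 0, 0] -> [8, 0, 0]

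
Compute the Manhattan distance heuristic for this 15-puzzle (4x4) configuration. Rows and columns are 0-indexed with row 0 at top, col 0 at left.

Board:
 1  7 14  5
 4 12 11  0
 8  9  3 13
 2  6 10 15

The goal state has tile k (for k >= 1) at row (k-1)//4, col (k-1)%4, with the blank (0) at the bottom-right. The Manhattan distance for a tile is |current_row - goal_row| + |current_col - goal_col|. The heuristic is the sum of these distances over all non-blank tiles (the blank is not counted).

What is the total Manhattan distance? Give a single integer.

Answer: 38

Derivation:
Tile 1: at (0,0), goal (0,0), distance |0-0|+|0-0| = 0
Tile 7: at (0,1), goal (1,2), distance |0-1|+|1-2| = 2
Tile 14: at (0,2), goal (3,1), distance |0-3|+|2-1| = 4
Tile 5: at (0,3), goal (1,0), distance |0-1|+|3-0| = 4
Tile 4: at (1,0), goal (0,3), distance |1-0|+|0-3| = 4
Tile 12: at (1,1), goal (2,3), distance |1-2|+|1-3| = 3
Tile 11: at (1,2), goal (2,2), distance |1-2|+|2-2| = 1
Tile 8: at (2,0), goal (1,3), distance |2-1|+|0-3| = 4
Tile 9: at (2,1), goal (2,0), distance |2-2|+|1-0| = 1
Tile 3: at (2,2), goal (0,2), distance |2-0|+|2-2| = 2
Tile 13: at (2,3), goal (3,0), distance |2-3|+|3-0| = 4
Tile 2: at (3,0), goal (0,1), distance |3-0|+|0-1| = 4
Tile 6: at (3,1), goal (1,1), distance |3-1|+|1-1| = 2
Tile 10: at (3,2), goal (2,1), distance |3-2|+|2-1| = 2
Tile 15: at (3,3), goal (3,2), distance |3-3|+|3-2| = 1
Sum: 0 + 2 + 4 + 4 + 4 + 3 + 1 + 4 + 1 + 2 + 4 + 4 + 2 + 2 + 1 = 38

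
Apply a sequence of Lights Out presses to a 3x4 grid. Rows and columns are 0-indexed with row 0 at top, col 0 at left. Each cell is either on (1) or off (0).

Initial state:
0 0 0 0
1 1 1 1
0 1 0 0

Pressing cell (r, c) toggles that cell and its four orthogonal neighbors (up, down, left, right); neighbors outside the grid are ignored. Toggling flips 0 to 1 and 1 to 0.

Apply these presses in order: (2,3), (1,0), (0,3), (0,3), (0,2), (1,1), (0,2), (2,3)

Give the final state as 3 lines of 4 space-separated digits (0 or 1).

Answer: 1 1 0 0
1 1 0 1
1 0 0 0

Derivation:
After press 1 at (2,3):
0 0 0 0
1 1 1 0
0 1 1 1

After press 2 at (1,0):
1 0 0 0
0 0 1 0
1 1 1 1

After press 3 at (0,3):
1 0 1 1
0 0 1 1
1 1 1 1

After press 4 at (0,3):
1 0 0 0
0 0 1 0
1 1 1 1

After press 5 at (0,2):
1 1 1 1
0 0 0 0
1 1 1 1

After press 6 at (1,1):
1 0 1 1
1 1 1 0
1 0 1 1

After press 7 at (0,2):
1 1 0 0
1 1 0 0
1 0 1 1

After press 8 at (2,3):
1 1 0 0
1 1 0 1
1 0 0 0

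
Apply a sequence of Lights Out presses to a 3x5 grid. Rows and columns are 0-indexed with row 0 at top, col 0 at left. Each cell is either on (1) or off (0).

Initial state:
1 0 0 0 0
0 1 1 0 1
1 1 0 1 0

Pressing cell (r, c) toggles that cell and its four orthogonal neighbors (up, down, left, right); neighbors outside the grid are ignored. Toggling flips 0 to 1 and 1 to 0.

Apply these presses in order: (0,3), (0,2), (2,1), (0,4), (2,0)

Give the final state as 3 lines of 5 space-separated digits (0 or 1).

Answer: 1 1 0 1 0
1 0 0 1 0
1 1 1 1 0

Derivation:
After press 1 at (0,3):
1 0 1 1 1
0 1 1 1 1
1 1 0 1 0

After press 2 at (0,2):
1 1 0 0 1
0 1 0 1 1
1 1 0 1 0

After press 3 at (2,1):
1 1 0 0 1
0 0 0 1 1
0 0 1 1 0

After press 4 at (0,4):
1 1 0 1 0
0 0 0 1 0
0 0 1 1 0

After press 5 at (2,0):
1 1 0 1 0
1 0 0 1 0
1 1 1 1 0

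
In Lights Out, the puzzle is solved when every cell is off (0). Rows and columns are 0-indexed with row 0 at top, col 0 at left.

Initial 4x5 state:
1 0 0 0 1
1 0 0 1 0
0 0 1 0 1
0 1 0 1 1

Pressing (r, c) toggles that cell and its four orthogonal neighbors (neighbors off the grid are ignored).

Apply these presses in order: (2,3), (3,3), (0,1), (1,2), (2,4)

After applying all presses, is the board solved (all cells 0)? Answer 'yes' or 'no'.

After press 1 at (2,3):
1 0 0 0 1
1 0 0 0 0
0 0 0 1 0
0 1 0 0 1

After press 2 at (3,3):
1 0 0 0 1
1 0 0 0 0
0 0 0 0 0
0 1 1 1 0

After press 3 at (0,1):
0 1 1 0 1
1 1 0 0 0
0 0 0 0 0
0 1 1 1 0

After press 4 at (1,2):
0 1 0 0 1
1 0 1 1 0
0 0 1 0 0
0 1 1 1 0

After press 5 at (2,4):
0 1 0 0 1
1 0 1 1 1
0 0 1 1 1
0 1 1 1 1

Lights still on: 13

Answer: no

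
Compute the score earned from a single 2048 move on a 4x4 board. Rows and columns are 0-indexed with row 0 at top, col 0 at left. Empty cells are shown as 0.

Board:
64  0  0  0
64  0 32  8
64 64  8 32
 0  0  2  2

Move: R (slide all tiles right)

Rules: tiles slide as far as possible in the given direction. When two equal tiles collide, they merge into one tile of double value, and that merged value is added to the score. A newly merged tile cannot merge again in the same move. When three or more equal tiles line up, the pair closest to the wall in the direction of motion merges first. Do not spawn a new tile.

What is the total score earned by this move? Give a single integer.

Slide right:
row 0: [64, 0, 0, 0] -> [0, 0, 0, 64]  score +0 (running 0)
row 1: [64, 0, 32, 8] -> [0, 64, 32, 8]  score +0 (running 0)
row 2: [64, 64, 8, 32] -> [0, 128, 8, 32]  score +128 (running 128)
row 3: [0, 0, 2, 2] -> [0, 0, 0, 4]  score +4 (running 132)
Board after move:
  0   0   0  64
  0  64  32   8
  0 128   8  32
  0   0   0   4

Answer: 132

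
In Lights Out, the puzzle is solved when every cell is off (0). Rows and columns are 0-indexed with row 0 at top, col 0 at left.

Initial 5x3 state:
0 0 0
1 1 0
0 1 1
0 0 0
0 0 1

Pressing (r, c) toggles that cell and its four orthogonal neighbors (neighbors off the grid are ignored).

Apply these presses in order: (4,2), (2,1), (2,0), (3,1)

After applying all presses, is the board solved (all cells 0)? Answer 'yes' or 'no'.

Answer: yes

Derivation:
After press 1 at (4,2):
0 0 0
1 1 0
0 1 1
0 0 1
0 1 0

After press 2 at (2,1):
0 0 0
1 0 0
1 0 0
0 1 1
0 1 0

After press 3 at (2,0):
0 0 0
0 0 0
0 1 0
1 1 1
0 1 0

After press 4 at (3,1):
0 0 0
0 0 0
0 0 0
0 0 0
0 0 0

Lights still on: 0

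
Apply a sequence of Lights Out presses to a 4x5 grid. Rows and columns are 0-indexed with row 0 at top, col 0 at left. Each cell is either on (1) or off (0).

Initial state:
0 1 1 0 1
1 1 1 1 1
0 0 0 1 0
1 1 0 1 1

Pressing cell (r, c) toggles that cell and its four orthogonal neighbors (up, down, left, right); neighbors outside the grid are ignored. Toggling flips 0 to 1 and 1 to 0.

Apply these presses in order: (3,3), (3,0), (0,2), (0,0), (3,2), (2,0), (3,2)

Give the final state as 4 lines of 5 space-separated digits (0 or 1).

After press 1 at (3,3):
0 1 1 0 1
1 1 1 1 1
0 0 0 0 0
1 1 1 0 0

After press 2 at (3,0):
0 1 1 0 1
1 1 1 1 1
1 0 0 0 0
0 0 1 0 0

After press 3 at (0,2):
0 0 0 1 1
1 1 0 1 1
1 0 0 0 0
0 0 1 0 0

After press 4 at (0,0):
1 1 0 1 1
0 1 0 1 1
1 0 0 0 0
0 0 1 0 0

After press 5 at (3,2):
1 1 0 1 1
0 1 0 1 1
1 0 1 0 0
0 1 0 1 0

After press 6 at (2,0):
1 1 0 1 1
1 1 0 1 1
0 1 1 0 0
1 1 0 1 0

After press 7 at (3,2):
1 1 0 1 1
1 1 0 1 1
0 1 0 0 0
1 0 1 0 0

Answer: 1 1 0 1 1
1 1 0 1 1
0 1 0 0 0
1 0 1 0 0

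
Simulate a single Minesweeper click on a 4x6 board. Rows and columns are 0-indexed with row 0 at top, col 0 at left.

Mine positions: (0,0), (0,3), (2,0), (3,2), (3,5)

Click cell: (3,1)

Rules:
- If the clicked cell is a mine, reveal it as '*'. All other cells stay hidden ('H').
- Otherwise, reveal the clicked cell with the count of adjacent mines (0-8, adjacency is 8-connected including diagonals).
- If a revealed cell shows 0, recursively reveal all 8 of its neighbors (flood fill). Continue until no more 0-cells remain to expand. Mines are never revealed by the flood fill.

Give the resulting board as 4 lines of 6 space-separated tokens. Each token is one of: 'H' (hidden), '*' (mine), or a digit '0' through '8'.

H H H H H H
H H H H H H
H H H H H H
H 2 H H H H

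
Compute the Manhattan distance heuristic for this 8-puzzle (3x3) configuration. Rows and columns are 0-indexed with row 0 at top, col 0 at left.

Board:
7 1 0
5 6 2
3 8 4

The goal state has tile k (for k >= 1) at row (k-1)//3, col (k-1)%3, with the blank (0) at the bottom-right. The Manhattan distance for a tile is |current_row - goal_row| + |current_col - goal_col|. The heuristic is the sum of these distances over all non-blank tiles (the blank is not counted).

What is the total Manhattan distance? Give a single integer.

Answer: 14

Derivation:
Tile 7: (0,0)->(2,0) = 2
Tile 1: (0,1)->(0,0) = 1
Tile 5: (1,0)->(1,1) = 1
Tile 6: (1,1)->(1,2) = 1
Tile 2: (1,2)->(0,1) = 2
Tile 3: (2,0)->(0,2) = 4
Tile 8: (2,1)->(2,1) = 0
Tile 4: (2,2)->(1,0) = 3
Sum: 2 + 1 + 1 + 1 + 2 + 4 + 0 + 3 = 14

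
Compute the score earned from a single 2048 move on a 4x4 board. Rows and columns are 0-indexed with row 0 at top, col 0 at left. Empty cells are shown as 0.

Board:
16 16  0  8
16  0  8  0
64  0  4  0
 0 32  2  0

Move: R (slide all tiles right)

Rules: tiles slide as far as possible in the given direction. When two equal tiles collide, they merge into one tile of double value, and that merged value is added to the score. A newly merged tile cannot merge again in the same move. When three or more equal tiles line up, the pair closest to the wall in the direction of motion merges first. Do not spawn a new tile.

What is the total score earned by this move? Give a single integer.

Answer: 32

Derivation:
Slide right:
row 0: [16, 16, 0, 8] -> [0, 0, 32, 8]  score +32 (running 32)
row 1: [16, 0, 8, 0] -> [0, 0, 16, 8]  score +0 (running 32)
row 2: [64, 0, 4, 0] -> [0, 0, 64, 4]  score +0 (running 32)
row 3: [0, 32, 2, 0] -> [0, 0, 32, 2]  score +0 (running 32)
Board after move:
 0  0 32  8
 0  0 16  8
 0  0 64  4
 0  0 32  2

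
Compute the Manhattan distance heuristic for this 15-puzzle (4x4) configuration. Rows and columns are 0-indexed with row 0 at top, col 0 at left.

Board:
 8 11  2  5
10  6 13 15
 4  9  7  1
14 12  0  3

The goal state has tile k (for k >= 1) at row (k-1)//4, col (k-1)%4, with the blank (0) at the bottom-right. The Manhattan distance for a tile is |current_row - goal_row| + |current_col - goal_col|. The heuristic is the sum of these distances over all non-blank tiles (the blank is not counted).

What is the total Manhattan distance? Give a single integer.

Tile 8: (0,0)->(1,3) = 4
Tile 11: (0,1)->(2,2) = 3
Tile 2: (0,2)->(0,1) = 1
Tile 5: (0,3)->(1,0) = 4
Tile 10: (1,0)->(2,1) = 2
Tile 6: (1,1)->(1,1) = 0
Tile 13: (1,2)->(3,0) = 4
Tile 15: (1,3)->(3,2) = 3
Tile 4: (2,0)->(0,3) = 5
Tile 9: (2,1)->(2,0) = 1
Tile 7: (2,2)->(1,2) = 1
Tile 1: (2,3)->(0,0) = 5
Tile 14: (3,0)->(3,1) = 1
Tile 12: (3,1)->(2,3) = 3
Tile 3: (3,3)->(0,2) = 4
Sum: 4 + 3 + 1 + 4 + 2 + 0 + 4 + 3 + 5 + 1 + 1 + 5 + 1 + 3 + 4 = 41

Answer: 41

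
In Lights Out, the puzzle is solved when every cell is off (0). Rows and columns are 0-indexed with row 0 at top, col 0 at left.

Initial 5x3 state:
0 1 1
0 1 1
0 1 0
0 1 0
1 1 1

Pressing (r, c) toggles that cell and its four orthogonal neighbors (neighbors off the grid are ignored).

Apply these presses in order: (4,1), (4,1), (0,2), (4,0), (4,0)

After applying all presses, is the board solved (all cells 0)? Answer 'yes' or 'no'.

Answer: no

Derivation:
After press 1 at (4,1):
0 1 1
0 1 1
0 1 0
0 0 0
0 0 0

After press 2 at (4,1):
0 1 1
0 1 1
0 1 0
0 1 0
1 1 1

After press 3 at (0,2):
0 0 0
0 1 0
0 1 0
0 1 0
1 1 1

After press 4 at (4,0):
0 0 0
0 1 0
0 1 0
1 1 0
0 0 1

After press 5 at (4,0):
0 0 0
0 1 0
0 1 0
0 1 0
1 1 1

Lights still on: 6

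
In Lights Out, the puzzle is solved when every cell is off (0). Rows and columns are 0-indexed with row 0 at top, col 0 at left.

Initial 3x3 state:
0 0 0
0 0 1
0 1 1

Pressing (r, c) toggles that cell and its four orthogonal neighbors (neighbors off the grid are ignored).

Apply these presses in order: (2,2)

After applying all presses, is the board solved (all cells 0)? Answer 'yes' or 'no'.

Answer: yes

Derivation:
After press 1 at (2,2):
0 0 0
0 0 0
0 0 0

Lights still on: 0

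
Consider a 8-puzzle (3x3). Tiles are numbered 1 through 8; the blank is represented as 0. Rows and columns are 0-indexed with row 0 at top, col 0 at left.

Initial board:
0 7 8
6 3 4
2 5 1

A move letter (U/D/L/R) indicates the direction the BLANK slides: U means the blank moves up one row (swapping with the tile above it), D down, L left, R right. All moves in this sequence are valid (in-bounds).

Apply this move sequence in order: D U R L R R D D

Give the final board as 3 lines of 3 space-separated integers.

After move 1 (D):
6 7 8
0 3 4
2 5 1

After move 2 (U):
0 7 8
6 3 4
2 5 1

After move 3 (R):
7 0 8
6 3 4
2 5 1

After move 4 (L):
0 7 8
6 3 4
2 5 1

After move 5 (R):
7 0 8
6 3 4
2 5 1

After move 6 (R):
7 8 0
6 3 4
2 5 1

After move 7 (D):
7 8 4
6 3 0
2 5 1

After move 8 (D):
7 8 4
6 3 1
2 5 0

Answer: 7 8 4
6 3 1
2 5 0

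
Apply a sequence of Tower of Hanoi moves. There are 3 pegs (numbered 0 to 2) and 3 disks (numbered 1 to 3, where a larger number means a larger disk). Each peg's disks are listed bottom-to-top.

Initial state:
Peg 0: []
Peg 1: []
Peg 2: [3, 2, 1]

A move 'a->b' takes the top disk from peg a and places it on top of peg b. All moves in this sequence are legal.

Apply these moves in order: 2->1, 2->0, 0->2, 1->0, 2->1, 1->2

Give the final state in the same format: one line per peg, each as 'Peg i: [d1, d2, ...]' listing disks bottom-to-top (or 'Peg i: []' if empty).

After move 1 (2->1):
Peg 0: []
Peg 1: [1]
Peg 2: [3, 2]

After move 2 (2->0):
Peg 0: [2]
Peg 1: [1]
Peg 2: [3]

After move 3 (0->2):
Peg 0: []
Peg 1: [1]
Peg 2: [3, 2]

After move 4 (1->0):
Peg 0: [1]
Peg 1: []
Peg 2: [3, 2]

After move 5 (2->1):
Peg 0: [1]
Peg 1: [2]
Peg 2: [3]

After move 6 (1->2):
Peg 0: [1]
Peg 1: []
Peg 2: [3, 2]

Answer: Peg 0: [1]
Peg 1: []
Peg 2: [3, 2]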